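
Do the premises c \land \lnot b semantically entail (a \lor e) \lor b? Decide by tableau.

Initial set: {(c \land \lnot b); \lnot ((a \lor e) \lor b)}.
(c \land \lnot b): α-rule — add c, \lnot b.
\lnot ((a \lor e) \lor b): α-rule — add \lnot (a \lor e), \lnot b.
\lnot (a \lor e): α-rule — add \lnot a, \lnot e.
○ open, literals {a=false, b=false, c=true, e=false}.
0 branches closed, 1 open.
An open branch gives a countermodel: a=false, b=false, c=true, e=false (unmentioned atoms arbitrary); the premises hold there but the conclusion fails.

No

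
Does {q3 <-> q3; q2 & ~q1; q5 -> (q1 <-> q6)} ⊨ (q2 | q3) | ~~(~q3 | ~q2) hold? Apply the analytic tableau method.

Yes

Initial set: {(q3 <-> q3); (q2 & ~q1); (q5 -> (q1 <-> q6)); ~((q2 | q3) | ~~(~q3 | ~q2))}.
(q2 & ~q1): α-rule — add q2, ~q1.
~((q2 | q3) | ~~(~q3 | ~q2)): α-rule — add ~(q2 | q3), ~~~(~q3 | ~q2).
~(q2 | q3): α-rule — add ~q2, ~q3.
× closes — contains both q2 and ~q2.
All 1 branch closes.
Every branch closed, so the premises entail the conclusion.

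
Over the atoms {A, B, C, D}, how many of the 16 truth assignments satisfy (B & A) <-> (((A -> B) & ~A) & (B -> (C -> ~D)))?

5

Initial set: {((B & A) <-> (((A -> B) & ~A) & (B -> (C -> ~D))))}.
((B & A) <-> (((A -> B) & ~A) & (B -> (C -> ~D)))): β-rule — branch into (B & A), (((A -> B) & ~A) & (B -> (C -> ~D)))  //  ~(B & A), ~(((A -> B) & ~A) & (B -> (C -> ~D))).
  branch 1 (add (B & A), (((A -> B) & ~A) & (B -> (C -> ~D)))):
    (B & A): α-rule — add B, A.
    (((A -> B) & ~A) & (B -> (C -> ~D))): α-rule — add ((A -> B) & ~A), (B -> (C -> ~D)).
    ((A -> B) & ~A): α-rule — add (A -> B), ~A.
    × closes — contains both A and ~A.
  branch 2 (add ~(B & A), ~(((A -> B) & ~A) & (B -> (C -> ~D)))):
    ~(B & A): β-rule — branch into ~B  //  ~A.
      branch 2.1 (add ~B):
        ~(((A -> B) & ~A) & (B -> (C -> ~D))): β-rule — branch into ~((A -> B) & ~A)  //  ~(B -> (C -> ~D)).
          branch 2.1.1 (add ~((A -> B) & ~A)):
            ~((A -> B) & ~A): β-rule — branch into ~(A -> B)  //  ~~A.
              branch 2.1.1.1 (add ~(A -> B)):
                ~(A -> B): α-rule — add A, ~B.
                ○ open, literals {A=true, B=false}.
              branch 2.1.1.2 (add ~~A):
                ○ open, literals {A=true, B=false}.
          branch 2.1.2 (add ~(B -> (C -> ~D))):
            ~(B -> (C -> ~D)): α-rule — add B, ~(C -> ~D).
            × closes — contains both B and ~B.
      branch 2.2 (add ~A):
        ~(((A -> B) & ~A) & (B -> (C -> ~D))): β-rule — branch into ~((A -> B) & ~A)  //  ~(B -> (C -> ~D)).
          branch 2.2.1 (add ~((A -> B) & ~A)):
            ~((A -> B) & ~A): β-rule — branch into ~(A -> B)  //  ~~A.
              branch 2.2.1.1 (add ~(A -> B)):
                ~(A -> B): α-rule — add A, ~B.
                × closes — contains both A and ~A.
              branch 2.2.1.2 (add ~~A):
                × closes — contains both A and ~A.
          branch 2.2.2 (add ~(B -> (C -> ~D))):
            ~(B -> (C -> ~D)): α-rule — add B, ~(C -> ~D).
            ~(C -> ~D): α-rule — add C, ~~D.
            ○ open, literals {A=false, B=true, C=true, D=true}.
4 branches closed, 3 open.
Each open branch fixes some atoms; the unmentioned ones are free. Counting distinct full assignments: branch {A=true, B=false} (C, D) contributes 4 new; branch {A=true, B=false} (C, D) contributes 0 new; branch {A=false, B=true, C=true, D=true} (none free) contributes 1 new. Total: 5.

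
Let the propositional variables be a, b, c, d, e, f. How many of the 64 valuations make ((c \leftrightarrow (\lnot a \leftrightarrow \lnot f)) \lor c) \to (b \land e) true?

28

Initial set: {(((c \leftrightarrow (\lnot a \leftrightarrow \lnot f)) \lor c) \to (b \land e))}.
(((c \leftrightarrow (\lnot a \leftrightarrow \lnot f)) \lor c) \to (b \land e)): β-rule — branch into \lnot ((c \leftrightarrow (\lnot a \leftrightarrow \lnot f)) \lor c)  //  (b \land e).
  branch 1 (add \lnot ((c \leftrightarrow (\lnot a \leftrightarrow \lnot f)) \lor c)):
    \lnot ((c \leftrightarrow (\lnot a \leftrightarrow \lnot f)) \lor c): α-rule — add \lnot (c \leftrightarrow (\lnot a \leftrightarrow \lnot f)), \lnot c.
    \lnot (c \leftrightarrow (\lnot a \leftrightarrow \lnot f)): β-rule — branch into c, \lnot (\lnot a \leftrightarrow \lnot f)  //  \lnot c, (\lnot a \leftrightarrow \lnot f).
      branch 1.1 (add c, \lnot (\lnot a \leftrightarrow \lnot f)):
        × closes — contains both c and \lnot c.
      branch 1.2 (add \lnot c, (\lnot a \leftrightarrow \lnot f)):
        (\lnot a \leftrightarrow \lnot f): β-rule — branch into \lnot a, \lnot f  //  \lnot \lnot a, \lnot \lnot f.
          branch 1.2.1 (add \lnot a, \lnot f):
            ○ open, literals {a=false, c=false, f=false}.
          branch 1.2.2 (add \lnot \lnot a, \lnot \lnot f):
            ○ open, literals {a=true, c=false, f=true}.
  branch 2 (add (b \land e)):
    (b \land e): α-rule — add b, e.
    ○ open, literals {b=true, e=true}.
1 branch closed, 3 open.
Each open branch fixes some atoms; the unmentioned ones are free. Counting distinct full assignments: branch {a=false, c=false, f=false} (b, d, e) contributes 8 new; branch {a=true, c=false, f=true} (b, d, e) contributes 8 new; branch {b=true, e=true} (a, c, d, f) contributes 12 new. Total: 28.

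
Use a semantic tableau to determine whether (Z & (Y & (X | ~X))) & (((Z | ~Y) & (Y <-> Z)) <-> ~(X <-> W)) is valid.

Assume the negation and expand:
Initial set: {~((Z & (Y & (X | ~X))) & (((Z | ~Y) & (Y <-> Z)) <-> ~(X <-> W)))}.
~((Z & (Y & (X | ~X))) & (((Z | ~Y) & (Y <-> Z)) <-> ~(X <-> W))): β-rule — branch into ~(Z & (Y & (X | ~X)))  //  ~(((Z | ~Y) & (Y <-> Z)) <-> ~(X <-> W)).
  branch 1 (add ~(Z & (Y & (X | ~X)))):
    ~(Z & (Y & (X | ~X))): β-rule — branch into ~Z  //  ~(Y & (X | ~X)).
      branch 1.1 (add ~Z):
        ○ open, literals {Z=0}.
      branch 1.2 (add ~(Y & (X | ~X))):
        ~(Y & (X | ~X)): β-rule — branch into ~Y  //  ~(X | ~X).
          branch 1.2.1 (add ~Y):
            ○ open, literals {Y=0}.
          branch 1.2.2 (add ~(X | ~X)):
            ~(X | ~X): α-rule — add ~X, ~~X.
            × closes — contains both X and ~X.
  branch 2 (add ~(((Z | ~Y) & (Y <-> Z)) <-> ~(X <-> W))):
    ~(((Z | ~Y) & (Y <-> Z)) <-> ~(X <-> W)): β-rule — branch into ((Z | ~Y) & (Y <-> Z)), ~~(X <-> W)  //  ~((Z | ~Y) & (Y <-> Z)), ~(X <-> W).
      branch 2.1 (add ((Z | ~Y) & (Y <-> Z)), ~~(X <-> W)):
        ((Z | ~Y) & (Y <-> Z)): α-rule — add (Z | ~Y), (Y <-> Z).
        ~~(X <-> W): β-rule — branch into X, W  //  ~X, ~W.
          branch 2.1.1 (add X, W):
            (Z | ~Y): β-rule — branch into Z  //  ~Y.
              branch 2.1.1.1 (add Z):
                (Y <-> Z): β-rule — branch into Y, Z  //  ~Y, ~Z.
                  branch 2.1.1.1.1 (add Y, Z):
                    ○ open, literals {W=1, X=1, Y=1, Z=1}.
                  branch 2.1.1.1.2 (add ~Y, ~Z):
                    × closes — contains both Z and ~Z.
              branch 2.1.1.2 (add ~Y):
                (Y <-> Z): β-rule — branch into Y, Z  //  ~Y, ~Z.
                  branch 2.1.1.2.1 (add Y, Z):
                    × closes — contains both Y and ~Y.
                  branch 2.1.1.2.2 (add ~Y, ~Z):
                    ○ open, literals {W=1, X=1, Y=0, Z=0}.
          branch 2.1.2 (add ~X, ~W):
            (Z | ~Y): β-rule — branch into Z  //  ~Y.
              branch 2.1.2.1 (add Z):
                (Y <-> Z): β-rule — branch into Y, Z  //  ~Y, ~Z.
                  branch 2.1.2.1.1 (add Y, Z):
                    ○ open, literals {W=0, X=0, Y=1, Z=1}.
                  branch 2.1.2.1.2 (add ~Y, ~Z):
                    × closes — contains both Z and ~Z.
              branch 2.1.2.2 (add ~Y):
                (Y <-> Z): β-rule — branch into Y, Z  //  ~Y, ~Z.
                  branch 2.1.2.2.1 (add Y, Z):
                    × closes — contains both Y and ~Y.
                  branch 2.1.2.2.2 (add ~Y, ~Z):
                    ○ open, literals {W=0, X=0, Y=0, Z=0}.
      branch 2.2 (add ~((Z | ~Y) & (Y <-> Z)), ~(X <-> W)):
        ~((Z | ~Y) & (Y <-> Z)): β-rule — branch into ~(Z | ~Y)  //  ~(Y <-> Z).
          branch 2.2.1 (add ~(Z | ~Y)):
            ~(Z | ~Y): α-rule — add ~Z, ~~Y.
            ~(X <-> W): β-rule — branch into X, ~W  //  ~X, W.
              branch 2.2.1.1 (add X, ~W):
                ○ open, literals {W=0, X=1, Y=1, Z=0}.
              branch 2.2.1.2 (add ~X, W):
                ○ open, literals {W=1, X=0, Y=1, Z=0}.
          branch 2.2.2 (add ~(Y <-> Z)):
            ~(X <-> W): β-rule — branch into X, ~W  //  ~X, W.
              branch 2.2.2.1 (add X, ~W):
                ~(Y <-> Z): β-rule — branch into Y, ~Z  //  ~Y, Z.
                  branch 2.2.2.1.1 (add Y, ~Z):
                    ○ open, literals {W=0, X=1, Y=1, Z=0}.
                  branch 2.2.2.1.2 (add ~Y, Z):
                    ○ open, literals {W=0, X=1, Y=0, Z=1}.
              branch 2.2.2.2 (add ~X, W):
                ~(Y <-> Z): β-rule — branch into Y, ~Z  //  ~Y, Z.
                  branch 2.2.2.2.1 (add Y, ~Z):
                    ○ open, literals {W=1, X=0, Y=1, Z=0}.
                  branch 2.2.2.2.2 (add ~Y, Z):
                    ○ open, literals {W=1, X=0, Y=0, Z=1}.
5 branches closed, 12 open.
An open branch gives a countermodel: Z=0 (unmentioned atoms arbitrary); under it the original formula is false.

Not valid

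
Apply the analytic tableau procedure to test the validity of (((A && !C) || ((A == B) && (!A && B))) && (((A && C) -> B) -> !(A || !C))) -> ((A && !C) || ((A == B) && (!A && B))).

Valid

Assume the negation and expand:
Initial set: {F ((((A && !C) || ((A == B) && (!A && B))) && (((A && C) -> B) -> !(A || !C))) -> ((A && !C) || ((A == B) && (!A && B))))}.
F ((((A && !C) || ((A == B) && (!A && B))) && (((A && C) -> B) -> !(A || !C))) -> ((A && !C) || ((A == B) && (!A && B)))): α-rule — add T (((A && !C) || ((A == B) && (!A && B))) && (((A && C) -> B) -> !(A || !C))), F ((A && !C) || ((A == B) && (!A && B))).
T (((A && !C) || ((A == B) && (!A && B))) && (((A && C) -> B) -> !(A || !C))): α-rule — add T ((A && !C) || ((A == B) && (!A && B))), T (((A && C) -> B) -> !(A || !C)).
F ((A && !C) || ((A == B) && (!A && B))): α-rule — add F (A && !C), F ((A == B) && (!A && B)).
T ((A && !C) || ((A == B) && (!A && B))): β-rule — branch into T (A && !C)  //  T ((A == B) && (!A && B)).
  branch 1 (add T (A && !C)):
    T (A && !C): α-rule — add T A, T !C.
    T (((A && C) -> B) -> !(A || !C)): β-rule — branch into F ((A && C) -> B)  //  T !(A || !C).
      branch 1.1 (add F ((A && C) -> B)):
        F ((A && C) -> B): α-rule — add T (A && C), F B.
        T (A && C): α-rule — add T A, T C.
        × closes — contains both C and !C.
      branch 1.2 (add T !(A || !C)):
        T !(A || !C): α-rule — add F A, F !C.
        × closes — contains both A and !A.
  branch 2 (add T ((A == B) && (!A && B))):
    T ((A == B) && (!A && B)): α-rule — add T (A == B), T (!A && B).
    T (!A && B): α-rule — add T !A, T B.
    T (((A && C) -> B) -> !(A || !C)): β-rule — branch into F ((A && C) -> B)  //  T !(A || !C).
      branch 2.1 (add F ((A && C) -> B)):
        F ((A && C) -> B): α-rule — add T (A && C), F B.
        × closes — contains both B and !B.
      branch 2.2 (add T !(A || !C)):
        T !(A || !C): α-rule — add F A, F !C.
        F (A && !C): β-rule — branch into F A  //  F !C.
          branch 2.2.1 (add F A):
            F ((A == B) && (!A && B)): β-rule — branch into F (A == B)  //  F (!A && B).
              branch 2.2.1.1 (add F (A == B)):
                T (A == B): β-rule — branch into T A, T B  //  F A, F B.
                  branch 2.2.1.1.1 (add T A, T B):
                    × closes — contains both A and !A.
                  branch 2.2.1.1.2 (add F A, F B):
                    × closes — contains both B and !B.
              branch 2.2.1.2 (add F (!A && B)):
                T (A == B): β-rule — branch into T A, T B  //  F A, F B.
                  branch 2.2.1.2.1 (add T A, T B):
                    × closes — contains both A and !A.
                  branch 2.2.1.2.2 (add F A, F B):
                    × closes — contains both B and !B.
          branch 2.2.2 (add F !C):
            F ((A == B) && (!A && B)): β-rule — branch into F (A == B)  //  F (!A && B).
              branch 2.2.2.1 (add F (A == B)):
                T (A == B): β-rule — branch into T A, T B  //  F A, F B.
                  branch 2.2.2.1.1 (add T A, T B):
                    × closes — contains both A and !A.
                  branch 2.2.2.1.2 (add F A, F B):
                    × closes — contains both B and !B.
              branch 2.2.2.2 (add F (!A && B)):
                T (A == B): β-rule — branch into T A, T B  //  F A, F B.
                  branch 2.2.2.2.1 (add T A, T B):
                    × closes — contains both A and !A.
                  branch 2.2.2.2.2 (add F A, F B):
                    × closes — contains both B and !B.
All 11 branches close.
Every branch closed, so the negation is unsatisfiable and the formula is valid.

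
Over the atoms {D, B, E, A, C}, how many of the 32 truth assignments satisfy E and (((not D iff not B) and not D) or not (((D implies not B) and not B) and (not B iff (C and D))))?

Initial set: {(E and (((not D iff not B) and not D) or not (((D implies not B) and not B) and (not B iff (C and D)))))}.
(E and (((not D iff not B) and not D) or not (((D implies not B) and not B) and (not B iff (C and D))))): α-rule — add E, (((not D iff not B) and not D) or not (((D implies not B) and not B) and (not B iff (C and D)))).
(((not D iff not B) and not D) or not (((D implies not B) and not B) and (not B iff (C and D)))): β-rule — branch into ((not D iff not B) and not D)  //  not (((D implies not B) and not B) and (not B iff (C and D))).
  branch 1 (add ((not D iff not B) and not D)):
    ((not D iff not B) and not D): α-rule — add (not D iff not B), not D.
    (not D iff not B): β-rule — branch into not D, not B  //  not not D, not not B.
      branch 1.1 (add not D, not B):
        ○ open, literals {B=0, D=0, E=1}.
      branch 1.2 (add not not D, not not B):
        × closes — contains both D and not D.
  branch 2 (add not (((D implies not B) and not B) and (not B iff (C and D)))):
    not (((D implies not B) and not B) and (not B iff (C and D))): β-rule — branch into not ((D implies not B) and not B)  //  not (not B iff (C and D)).
      branch 2.1 (add not ((D implies not B) and not B)):
        not ((D implies not B) and not B): β-rule — branch into not (D implies not B)  //  not not B.
          branch 2.1.1 (add not (D implies not B)):
            not (D implies not B): α-rule — add D, not not B.
            ○ open, literals {B=1, D=1, E=1}.
          branch 2.1.2 (add not not B):
            ○ open, literals {B=1, E=1}.
      branch 2.2 (add not (not B iff (C and D))):
        not (not B iff (C and D)): β-rule — branch into not B, not (C and D)  //  not not B, (C and D).
          branch 2.2.1 (add not B, not (C and D)):
            not (C and D): β-rule — branch into not C  //  not D.
              branch 2.2.1.1 (add not C):
                ○ open, literals {B=0, C=0, E=1}.
              branch 2.2.1.2 (add not D):
                ○ open, literals {B=0, D=0, E=1}.
          branch 2.2.2 (add not not B, (C and D)):
            (C and D): α-rule — add C, D.
            ○ open, literals {B=1, C=1, D=1, E=1}.
1 branch closed, 6 open.
Each open branch fixes some atoms; the unmentioned ones are free. Counting distinct full assignments: branch {B=0, D=0, E=1} (A, C) contributes 4 new; branch {B=1, D=1, E=1} (A, C) contributes 4 new; branch {B=1, E=1} (D, A, C) contributes 4 new; branch {B=0, C=0, E=1} (D, A) contributes 2 new; branch {B=0, D=0, E=1} (A, C) contributes 0 new; branch {B=1, C=1, D=1, E=1} (A) contributes 0 new. Total: 14.

14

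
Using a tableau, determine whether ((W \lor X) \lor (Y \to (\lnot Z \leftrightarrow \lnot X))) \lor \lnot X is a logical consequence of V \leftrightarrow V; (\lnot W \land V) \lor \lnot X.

Yes

Initial set: {T (V \leftrightarrow V); T ((\lnot W \land V) \lor \lnot X); F (((W \lor X) \lor (Y \to (\lnot Z \leftrightarrow \lnot X))) \lor \lnot X)}.
F (((W \lor X) \lor (Y \to (\lnot Z \leftrightarrow \lnot X))) \lor \lnot X): α-rule — add F ((W \lor X) \lor (Y \to (\lnot Z \leftrightarrow \lnot X))), F \lnot X.
F ((W \lor X) \lor (Y \to (\lnot Z \leftrightarrow \lnot X))): α-rule — add F (W \lor X), F (Y \to (\lnot Z \leftrightarrow \lnot X)).
F (W \lor X): α-rule — add F W, F X.
× closes — contains both X and \lnot X.
All 1 branch closes.
Every branch closed, so the premises entail the conclusion.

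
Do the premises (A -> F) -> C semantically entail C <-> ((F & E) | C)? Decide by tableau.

Initial set: {T ((A -> F) -> C); F (C <-> ((F & E) | C))}.
T ((A -> F) -> C): β-rule — branch into F (A -> F)  //  T C.
  branch 1 (add F (A -> F)):
    F (A -> F): α-rule — add T A, F F.
    F (C <-> ((F & E) | C)): β-rule — branch into T C, F ((F & E) | C)  //  F C, T ((F & E) | C).
      branch 1.1 (add T C, F ((F & E) | C)):
        F ((F & E) | C): α-rule — add F (F & E), F C.
        × closes — contains both C and ~C.
      branch 1.2 (add F C, T ((F & E) | C)):
        T ((F & E) | C): β-rule — branch into T (F & E)  //  T C.
          branch 1.2.1 (add T (F & E)):
            T (F & E): α-rule — add T F, T E.
            × closes — contains both F and ~F.
          branch 1.2.2 (add T C):
            × closes — contains both C and ~C.
  branch 2 (add T C):
    F (C <-> ((F & E) | C)): β-rule — branch into T C, F ((F & E) | C)  //  F C, T ((F & E) | C).
      branch 2.1 (add T C, F ((F & E) | C)):
        F ((F & E) | C): α-rule — add F (F & E), F C.
        × closes — contains both C and ~C.
      branch 2.2 (add F C, T ((F & E) | C)):
        × closes — contains both C and ~C.
All 5 branches close.
Every branch closed, so the premises entail the conclusion.

Yes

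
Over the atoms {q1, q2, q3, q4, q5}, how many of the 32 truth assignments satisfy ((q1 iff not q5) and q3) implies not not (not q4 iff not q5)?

28

Initial set: {(((q1 iff not q5) and q3) implies not not (not q4 iff not q5))}.
(((q1 iff not q5) and q3) implies not not (not q4 iff not q5)): β-rule — branch into not ((q1 iff not q5) and q3)  //  not not (not q4 iff not q5).
  branch 1 (add not ((q1 iff not q5) and q3)):
    not ((q1 iff not q5) and q3): β-rule — branch into not (q1 iff not q5)  //  not q3.
      branch 1.1 (add not (q1 iff not q5)):
        not (q1 iff not q5): β-rule — branch into q1, not not q5  //  not q1, not q5.
          branch 1.1.1 (add q1, not not q5):
            ○ open, literals {q1=true, q5=true}.
          branch 1.1.2 (add not q1, not q5):
            ○ open, literals {q1=false, q5=false}.
      branch 1.2 (add not q3):
        ○ open, literals {q3=false}.
  branch 2 (add not not (not q4 iff not q5)):
    not not (not q4 iff not q5): drop double negation, giving (not q4 iff not q5).
    (not q4 iff not q5): β-rule — branch into not q4, not q5  //  not not q4, not not q5.
      branch 2.1 (add not q4, not q5):
        ○ open, literals {q4=false, q5=false}.
      branch 2.2 (add not not q4, not not q5):
        ○ open, literals {q4=true, q5=true}.
0 branches closed, 5 open.
Each open branch fixes some atoms; the unmentioned ones are free. Counting distinct full assignments: branch {q1=true, q5=true} (q2, q3, q4) contributes 8 new; branch {q1=false, q5=false} (q2, q3, q4) contributes 8 new; branch {q3=false} (q1, q2, q4, q5) contributes 8 new; branch {q4=false, q5=false} (q1, q2, q3) contributes 2 new; branch {q4=true, q5=true} (q1, q2, q3) contributes 2 new. Total: 28.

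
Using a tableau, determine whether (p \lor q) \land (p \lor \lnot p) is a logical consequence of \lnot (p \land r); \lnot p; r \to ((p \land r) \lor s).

No

Initial set: {\lnot (p \land r); \lnot p; (r \to ((p \land r) \lor s)); \lnot ((p \lor q) \land (p \lor \lnot p))}.
\lnot (p \land r): β-rule — branch into \lnot p  //  \lnot r.
  branch 1 (add \lnot p):
    (r \to ((p \land r) \lor s)): β-rule — branch into \lnot r  //  ((p \land r) \lor s).
      branch 1.1 (add \lnot r):
        \lnot ((p \lor q) \land (p \lor \lnot p)): β-rule — branch into \lnot (p \lor q)  //  \lnot (p \lor \lnot p).
          branch 1.1.1 (add \lnot (p \lor q)):
            \lnot (p \lor q): α-rule — add \lnot p, \lnot q.
            ○ open, literals {p=F, q=F, r=F}.
          branch 1.1.2 (add \lnot (p \lor \lnot p)):
            \lnot (p \lor \lnot p): α-rule — add \lnot p, \lnot \lnot p.
            × closes — contains both p and \lnot p.
      branch 1.2 (add ((p \land r) \lor s)):
        \lnot ((p \lor q) \land (p \lor \lnot p)): β-rule — branch into \lnot (p \lor q)  //  \lnot (p \lor \lnot p).
          branch 1.2.1 (add \lnot (p \lor q)):
            \lnot (p \lor q): α-rule — add \lnot p, \lnot q.
            ((p \land r) \lor s): β-rule — branch into (p \land r)  //  s.
              branch 1.2.1.1 (add (p \land r)):
                (p \land r): α-rule — add p, r.
                × closes — contains both p and \lnot p.
              branch 1.2.1.2 (add s):
                ○ open, literals {p=F, q=F, s=T}.
          branch 1.2.2 (add \lnot (p \lor \lnot p)):
            \lnot (p \lor \lnot p): α-rule — add \lnot p, \lnot \lnot p.
            × closes — contains both p and \lnot p.
  branch 2 (add \lnot r):
    (r \to ((p \land r) \lor s)): β-rule — branch into \lnot r  //  ((p \land r) \lor s).
      branch 2.1 (add \lnot r):
        \lnot ((p \lor q) \land (p \lor \lnot p)): β-rule — branch into \lnot (p \lor q)  //  \lnot (p \lor \lnot p).
          branch 2.1.1 (add \lnot (p \lor q)):
            \lnot (p \lor q): α-rule — add \lnot p, \lnot q.
            ○ open, literals {p=F, q=F, r=F}.
          branch 2.1.2 (add \lnot (p \lor \lnot p)):
            \lnot (p \lor \lnot p): α-rule — add \lnot p, \lnot \lnot p.
            × closes — contains both p and \lnot p.
      branch 2.2 (add ((p \land r) \lor s)):
        \lnot ((p \lor q) \land (p \lor \lnot p)): β-rule — branch into \lnot (p \lor q)  //  \lnot (p \lor \lnot p).
          branch 2.2.1 (add \lnot (p \lor q)):
            \lnot (p \lor q): α-rule — add \lnot p, \lnot q.
            ((p \land r) \lor s): β-rule — branch into (p \land r)  //  s.
              branch 2.2.1.1 (add (p \land r)):
                (p \land r): α-rule — add p, r.
                × closes — contains both p and \lnot p.
              branch 2.2.1.2 (add s):
                ○ open, literals {p=F, q=F, r=F, s=T}.
          branch 2.2.2 (add \lnot (p \lor \lnot p)):
            \lnot (p \lor \lnot p): α-rule — add \lnot p, \lnot \lnot p.
            × closes — contains both p and \lnot p.
6 branches closed, 4 open.
An open branch gives a countermodel: p=F, q=F, r=F (unmentioned atoms arbitrary); the premises hold there but the conclusion fails.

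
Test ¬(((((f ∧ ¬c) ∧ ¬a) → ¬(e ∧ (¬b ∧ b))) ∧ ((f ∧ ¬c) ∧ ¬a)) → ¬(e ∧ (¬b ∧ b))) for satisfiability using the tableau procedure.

Initial set: {T ¬(((((f ∧ ¬c) ∧ ¬a) → ¬(e ∧ (¬b ∧ b))) ∧ ((f ∧ ¬c) ∧ ¬a)) → ¬(e ∧ (¬b ∧ b)))}.
T ¬(((((f ∧ ¬c) ∧ ¬a) → ¬(e ∧ (¬b ∧ b))) ∧ ((f ∧ ¬c) ∧ ¬a)) → ¬(e ∧ (¬b ∧ b))): α-rule — add T ((((f ∧ ¬c) ∧ ¬a) → ¬(e ∧ (¬b ∧ b))) ∧ ((f ∧ ¬c) ∧ ¬a)), F ¬(e ∧ (¬b ∧ b)).
T ((((f ∧ ¬c) ∧ ¬a) → ¬(e ∧ (¬b ∧ b))) ∧ ((f ∧ ¬c) ∧ ¬a)): α-rule — add T (((f ∧ ¬c) ∧ ¬a) → ¬(e ∧ (¬b ∧ b))), T ((f ∧ ¬c) ∧ ¬a).
F ¬(e ∧ (¬b ∧ b)): α-rule — add T e, T (¬b ∧ b).
T ((f ∧ ¬c) ∧ ¬a): α-rule — add T (f ∧ ¬c), T ¬a.
T (¬b ∧ b): α-rule — add T ¬b, T b.
× closes — contains both b and ¬b.
All 1 branch closes.
Every branch closed; the formula is unsatisfiable.

Unsatisfiable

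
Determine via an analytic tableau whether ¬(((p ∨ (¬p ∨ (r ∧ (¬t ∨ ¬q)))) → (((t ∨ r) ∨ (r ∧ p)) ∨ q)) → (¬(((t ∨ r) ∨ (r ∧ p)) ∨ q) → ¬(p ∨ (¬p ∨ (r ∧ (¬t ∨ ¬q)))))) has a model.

Unsatisfiable

Initial set: {¬(((p ∨ (¬p ∨ (r ∧ (¬t ∨ ¬q)))) → (((t ∨ r) ∨ (r ∧ p)) ∨ q)) → (¬(((t ∨ r) ∨ (r ∧ p)) ∨ q) → ¬(p ∨ (¬p ∨ (r ∧ (¬t ∨ ¬q))))))}.
¬(((p ∨ (¬p ∨ (r ∧ (¬t ∨ ¬q)))) → (((t ∨ r) ∨ (r ∧ p)) ∨ q)) → (¬(((t ∨ r) ∨ (r ∧ p)) ∨ q) → ¬(p ∨ (¬p ∨ (r ∧ (¬t ∨ ¬q)))))): α-rule — add ((p ∨ (¬p ∨ (r ∧ (¬t ∨ ¬q)))) → (((t ∨ r) ∨ (r ∧ p)) ∨ q)), ¬(¬(((t ∨ r) ∨ (r ∧ p)) ∨ q) → ¬(p ∨ (¬p ∨ (r ∧ (¬t ∨ ¬q))))).
¬(¬(((t ∨ r) ∨ (r ∧ p)) ∨ q) → ¬(p ∨ (¬p ∨ (r ∧ (¬t ∨ ¬q))))): α-rule — add ¬(((t ∨ r) ∨ (r ∧ p)) ∨ q), ¬¬(p ∨ (¬p ∨ (r ∧ (¬t ∨ ¬q)))).
¬(((t ∨ r) ∨ (r ∧ p)) ∨ q): α-rule — add ¬((t ∨ r) ∨ (r ∧ p)), ¬q.
¬((t ∨ r) ∨ (r ∧ p)): α-rule — add ¬(t ∨ r), ¬(r ∧ p).
¬(t ∨ r): α-rule — add ¬t, ¬r.
((p ∨ (¬p ∨ (r ∧ (¬t ∨ ¬q)))) → (((t ∨ r) ∨ (r ∧ p)) ∨ q)): β-rule — branch into ¬(p ∨ (¬p ∨ (r ∧ (¬t ∨ ¬q))))  //  (((t ∨ r) ∨ (r ∧ p)) ∨ q).
  branch 1 (add ¬(p ∨ (¬p ∨ (r ∧ (¬t ∨ ¬q))))):
    ¬(p ∨ (¬p ∨ (r ∧ (¬t ∨ ¬q)))): α-rule — add ¬p, ¬(¬p ∨ (r ∧ (¬t ∨ ¬q))).
    ¬(¬p ∨ (r ∧ (¬t ∨ ¬q))): α-rule — add ¬¬p, ¬(r ∧ (¬t ∨ ¬q)).
    × closes — contains both p and ¬p.
  branch 2 (add (((t ∨ r) ∨ (r ∧ p)) ∨ q)):
    ¬¬(p ∨ (¬p ∨ (r ∧ (¬t ∨ ¬q)))): β-rule — branch into p  //  (¬p ∨ (r ∧ (¬t ∨ ¬q))).
      branch 2.1 (add p):
        ¬(r ∧ p): β-rule — branch into ¬r  //  ¬p.
          branch 2.1.1 (add ¬r):
            (((t ∨ r) ∨ (r ∧ p)) ∨ q): β-rule — branch into ((t ∨ r) ∨ (r ∧ p))  //  q.
              branch 2.1.1.1 (add ((t ∨ r) ∨ (r ∧ p))):
                ((t ∨ r) ∨ (r ∧ p)): β-rule — branch into (t ∨ r)  //  (r ∧ p).
                  branch 2.1.1.1.1 (add (t ∨ r)):
                    (t ∨ r): β-rule — branch into t  //  r.
                      branch 2.1.1.1.1.1 (add t):
                        × closes — contains both t and ¬t.
                      branch 2.1.1.1.1.2 (add r):
                        × closes — contains both r and ¬r.
                  branch 2.1.1.1.2 (add (r ∧ p)):
                    (r ∧ p): α-rule — add r, p.
                    × closes — contains both r and ¬r.
              branch 2.1.1.2 (add q):
                × closes — contains both q and ¬q.
          branch 2.1.2 (add ¬p):
            × closes — contains both p and ¬p.
      branch 2.2 (add (¬p ∨ (r ∧ (¬t ∨ ¬q)))):
        ¬(r ∧ p): β-rule — branch into ¬r  //  ¬p.
          branch 2.2.1 (add ¬r):
            (((t ∨ r) ∨ (r ∧ p)) ∨ q): β-rule — branch into ((t ∨ r) ∨ (r ∧ p))  //  q.
              branch 2.2.1.1 (add ((t ∨ r) ∨ (r ∧ p))):
                (¬p ∨ (r ∧ (¬t ∨ ¬q))): β-rule — branch into ¬p  //  (r ∧ (¬t ∨ ¬q)).
                  branch 2.2.1.1.1 (add ¬p):
                    ((t ∨ r) ∨ (r ∧ p)): β-rule — branch into (t ∨ r)  //  (r ∧ p).
                      branch 2.2.1.1.1.1 (add (t ∨ r)):
                        (t ∨ r): β-rule — branch into t  //  r.
                          branch 2.2.1.1.1.1.1 (add t):
                            × closes — contains both t and ¬t.
                          branch 2.2.1.1.1.1.2 (add r):
                            × closes — contains both r and ¬r.
                      branch 2.2.1.1.1.2 (add (r ∧ p)):
                        (r ∧ p): α-rule — add r, p.
                        × closes — contains both r and ¬r.
                  branch 2.2.1.1.2 (add (r ∧ (¬t ∨ ¬q))):
                    (r ∧ (¬t ∨ ¬q)): α-rule — add r, (¬t ∨ ¬q).
                    × closes — contains both r and ¬r.
              branch 2.2.1.2 (add q):
                × closes — contains both q and ¬q.
          branch 2.2.2 (add ¬p):
            (((t ∨ r) ∨ (r ∧ p)) ∨ q): β-rule — branch into ((t ∨ r) ∨ (r ∧ p))  //  q.
              branch 2.2.2.1 (add ((t ∨ r) ∨ (r ∧ p))):
                (¬p ∨ (r ∧ (¬t ∨ ¬q))): β-rule — branch into ¬p  //  (r ∧ (¬t ∨ ¬q)).
                  branch 2.2.2.1.1 (add ¬p):
                    ((t ∨ r) ∨ (r ∧ p)): β-rule — branch into (t ∨ r)  //  (r ∧ p).
                      branch 2.2.2.1.1.1 (add (t ∨ r)):
                        (t ∨ r): β-rule — branch into t  //  r.
                          branch 2.2.2.1.1.1.1 (add t):
                            × closes — contains both t and ¬t.
                          branch 2.2.2.1.1.1.2 (add r):
                            × closes — contains both r and ¬r.
                      branch 2.2.2.1.1.2 (add (r ∧ p)):
                        (r ∧ p): α-rule — add r, p.
                        × closes — contains both r and ¬r.
                  branch 2.2.2.1.2 (add (r ∧ (¬t ∨ ¬q))):
                    (r ∧ (¬t ∨ ¬q)): α-rule — add r, (¬t ∨ ¬q).
                    × closes — contains both r and ¬r.
              branch 2.2.2.2 (add q):
                × closes — contains both q and ¬q.
All 16 branches close.
Every branch closed; the formula is unsatisfiable.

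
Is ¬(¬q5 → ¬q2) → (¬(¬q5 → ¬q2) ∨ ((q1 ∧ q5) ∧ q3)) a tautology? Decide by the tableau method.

Valid

Assume the negation and expand:
Initial set: {¬(¬(¬q5 → ¬q2) → (¬(¬q5 → ¬q2) ∨ ((q1 ∧ q5) ∧ q3)))}.
¬(¬(¬q5 → ¬q2) → (¬(¬q5 → ¬q2) ∨ ((q1 ∧ q5) ∧ q3))): α-rule — add ¬(¬q5 → ¬q2), ¬(¬(¬q5 → ¬q2) ∨ ((q1 ∧ q5) ∧ q3)).
¬(¬q5 → ¬q2): α-rule — add ¬q5, ¬¬q2.
¬(¬(¬q5 → ¬q2) ∨ ((q1 ∧ q5) ∧ q3)): α-rule — add ¬¬(¬q5 → ¬q2), ¬((q1 ∧ q5) ∧ q3).
¬¬(¬q5 → ¬q2): β-rule — branch into ¬¬q5  //  ¬q2.
  branch 1 (add ¬¬q5):
    × closes — contains both q5 and ¬q5.
  branch 2 (add ¬q2):
    × closes — contains both q2 and ¬q2.
All 2 branches close.
Every branch closed, so the negation is unsatisfiable and the formula is valid.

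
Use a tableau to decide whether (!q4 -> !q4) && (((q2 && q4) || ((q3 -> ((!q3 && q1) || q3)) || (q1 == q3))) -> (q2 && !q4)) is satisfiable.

Satisfiable

Initial set: {((!q4 -> !q4) && (((q2 && q4) || ((q3 -> ((!q3 && q1) || q3)) || (q1 == q3))) -> (q2 && !q4)))}.
((!q4 -> !q4) && (((q2 && q4) || ((q3 -> ((!q3 && q1) || q3)) || (q1 == q3))) -> (q2 && !q4))): α-rule — add (!q4 -> !q4), (((q2 && q4) || ((q3 -> ((!q3 && q1) || q3)) || (q1 == q3))) -> (q2 && !q4)).
(!q4 -> !q4): β-rule — branch into !!q4  //  !q4.
  branch 1 (add !!q4):
    (((q2 && q4) || ((q3 -> ((!q3 && q1) || q3)) || (q1 == q3))) -> (q2 && !q4)): β-rule — branch into !((q2 && q4) || ((q3 -> ((!q3 && q1) || q3)) || (q1 == q3)))  //  (q2 && !q4).
      branch 1.1 (add !((q2 && q4) || ((q3 -> ((!q3 && q1) || q3)) || (q1 == q3)))):
        !((q2 && q4) || ((q3 -> ((!q3 && q1) || q3)) || (q1 == q3))): α-rule — add !(q2 && q4), !((q3 -> ((!q3 && q1) || q3)) || (q1 == q3)).
        !((q3 -> ((!q3 && q1) || q3)) || (q1 == q3)): α-rule — add !(q3 -> ((!q3 && q1) || q3)), !(q1 == q3).
        !(q3 -> ((!q3 && q1) || q3)): α-rule — add q3, !((!q3 && q1) || q3).
        !((!q3 && q1) || q3): α-rule — add !(!q3 && q1), !q3.
        × closes — contains both q3 and !q3.
      branch 1.2 (add (q2 && !q4)):
        (q2 && !q4): α-rule — add q2, !q4.
        × closes — contains both q4 and !q4.
  branch 2 (add !q4):
    (((q2 && q4) || ((q3 -> ((!q3 && q1) || q3)) || (q1 == q3))) -> (q2 && !q4)): β-rule — branch into !((q2 && q4) || ((q3 -> ((!q3 && q1) || q3)) || (q1 == q3)))  //  (q2 && !q4).
      branch 2.1 (add !((q2 && q4) || ((q3 -> ((!q3 && q1) || q3)) || (q1 == q3)))):
        !((q2 && q4) || ((q3 -> ((!q3 && q1) || q3)) || (q1 == q3))): α-rule — add !(q2 && q4), !((q3 -> ((!q3 && q1) || q3)) || (q1 == q3)).
        !((q3 -> ((!q3 && q1) || q3)) || (q1 == q3)): α-rule — add !(q3 -> ((!q3 && q1) || q3)), !(q1 == q3).
        !(q3 -> ((!q3 && q1) || q3)): α-rule — add q3, !((!q3 && q1) || q3).
        !((!q3 && q1) || q3): α-rule — add !(!q3 && q1), !q3.
        × closes — contains both q3 and !q3.
      branch 2.2 (add (q2 && !q4)):
        (q2 && !q4): α-rule — add q2, !q4.
        ○ open, literals {q2=T, q4=F}.
3 branches closed, 1 open.
An open branch gives a satisfying assignment: q2=T, q4=F.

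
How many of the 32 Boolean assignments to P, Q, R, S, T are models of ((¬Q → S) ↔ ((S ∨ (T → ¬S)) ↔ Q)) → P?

Initial set: {(((¬Q → S) ↔ ((S ∨ (T → ¬S)) ↔ Q)) → P)}.
(((¬Q → S) ↔ ((S ∨ (T → ¬S)) ↔ Q)) → P): β-rule — branch into ¬((¬Q → S) ↔ ((S ∨ (T → ¬S)) ↔ Q))  //  P.
  branch 1 (add ¬((¬Q → S) ↔ ((S ∨ (T → ¬S)) ↔ Q))):
    ¬((¬Q → S) ↔ ((S ∨ (T → ¬S)) ↔ Q)): β-rule — branch into (¬Q → S), ¬((S ∨ (T → ¬S)) ↔ Q)  //  ¬(¬Q → S), ((S ∨ (T → ¬S)) ↔ Q).
      branch 1.1 (add (¬Q → S), ¬((S ∨ (T → ¬S)) ↔ Q)):
        (¬Q → S): β-rule — branch into ¬¬Q  //  S.
          branch 1.1.1 (add ¬¬Q):
            ¬((S ∨ (T → ¬S)) ↔ Q): β-rule — branch into (S ∨ (T → ¬S)), ¬Q  //  ¬(S ∨ (T → ¬S)), Q.
              branch 1.1.1.1 (add (S ∨ (T → ¬S)), ¬Q):
                × closes — contains both Q and ¬Q.
              branch 1.1.1.2 (add ¬(S ∨ (T → ¬S)), Q):
                ¬(S ∨ (T → ¬S)): α-rule — add ¬S, ¬(T → ¬S).
                ¬(T → ¬S): α-rule — add T, ¬¬S.
                × closes — contains both S and ¬S.
          branch 1.1.2 (add S):
            ¬((S ∨ (T → ¬S)) ↔ Q): β-rule — branch into (S ∨ (T → ¬S)), ¬Q  //  ¬(S ∨ (T → ¬S)), Q.
              branch 1.1.2.1 (add (S ∨ (T → ¬S)), ¬Q):
                (S ∨ (T → ¬S)): β-rule — branch into S  //  (T → ¬S).
                  branch 1.1.2.1.1 (add S):
                    ○ open, literals {Q=false, S=true}.
                  branch 1.1.2.1.2 (add (T → ¬S)):
                    (T → ¬S): β-rule — branch into ¬T  //  ¬S.
                      branch 1.1.2.1.2.1 (add ¬T):
                        ○ open, literals {Q=false, S=true, T=false}.
                      branch 1.1.2.1.2.2 (add ¬S):
                        × closes — contains both S and ¬S.
              branch 1.1.2.2 (add ¬(S ∨ (T → ¬S)), Q):
                ¬(S ∨ (T → ¬S)): α-rule — add ¬S, ¬(T → ¬S).
                × closes — contains both S and ¬S.
      branch 1.2 (add ¬(¬Q → S), ((S ∨ (T → ¬S)) ↔ Q)):
        ¬(¬Q → S): α-rule — add ¬Q, ¬S.
        ((S ∨ (T → ¬S)) ↔ Q): β-rule — branch into (S ∨ (T → ¬S)), Q  //  ¬(S ∨ (T → ¬S)), ¬Q.
          branch 1.2.1 (add (S ∨ (T → ¬S)), Q):
            × closes — contains both Q and ¬Q.
          branch 1.2.2 (add ¬(S ∨ (T → ¬S)), ¬Q):
            ¬(S ∨ (T → ¬S)): α-rule — add ¬S, ¬(T → ¬S).
            ¬(T → ¬S): α-rule — add T, ¬¬S.
            × closes — contains both S and ¬S.
  branch 2 (add P):
    ○ open, literals {P=true}.
6 branches closed, 3 open.
Each open branch fixes some atoms; the unmentioned ones are free. Counting distinct full assignments: branch {Q=false, S=true} (P, R, T) contributes 8 new; branch {Q=false, S=true, T=false} (P, R) contributes 0 new; branch {P=true} (Q, R, S, T) contributes 12 new. Total: 20.

20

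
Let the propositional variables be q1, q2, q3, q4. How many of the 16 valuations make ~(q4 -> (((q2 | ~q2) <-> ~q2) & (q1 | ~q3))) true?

5

Initial set: {~(q4 -> (((q2 | ~q2) <-> ~q2) & (q1 | ~q3)))}.
~(q4 -> (((q2 | ~q2) <-> ~q2) & (q1 | ~q3))): α-rule — add q4, ~(((q2 | ~q2) <-> ~q2) & (q1 | ~q3)).
~(((q2 | ~q2) <-> ~q2) & (q1 | ~q3)): β-rule — branch into ~((q2 | ~q2) <-> ~q2)  //  ~(q1 | ~q3).
  branch 1 (add ~((q2 | ~q2) <-> ~q2)):
    ~((q2 | ~q2) <-> ~q2): β-rule — branch into (q2 | ~q2), ~~q2  //  ~(q2 | ~q2), ~q2.
      branch 1.1 (add (q2 | ~q2), ~~q2):
        (q2 | ~q2): β-rule — branch into q2  //  ~q2.
          branch 1.1.1 (add q2):
            ○ open, literals {q2=1, q4=1}.
          branch 1.1.2 (add ~q2):
            × closes — contains both q2 and ~q2.
      branch 1.2 (add ~(q2 | ~q2), ~q2):
        ~(q2 | ~q2): α-rule — add ~q2, ~~q2.
        × closes — contains both q2 and ~q2.
  branch 2 (add ~(q1 | ~q3)):
    ~(q1 | ~q3): α-rule — add ~q1, ~~q3.
    ○ open, literals {q1=0, q3=1, q4=1}.
2 branches closed, 2 open.
Each open branch fixes some atoms; the unmentioned ones are free. Counting distinct full assignments: branch {q2=1, q4=1} (q1, q3) contributes 4 new; branch {q1=0, q3=1, q4=1} (q2) contributes 1 new. Total: 5.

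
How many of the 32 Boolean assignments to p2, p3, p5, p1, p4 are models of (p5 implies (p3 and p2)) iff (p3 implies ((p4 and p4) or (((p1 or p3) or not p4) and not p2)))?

16

Initial set: {T ((p5 implies (p3 and p2)) iff (p3 implies ((p4 and p4) or (((p1 or p3) or not p4) and not p2))))}.
T ((p5 implies (p3 and p2)) iff (p3 implies ((p4 and p4) or (((p1 or p3) or not p4) and not p2)))): β-rule — branch into T (p5 implies (p3 and p2)), T (p3 implies ((p4 and p4) or (((p1 or p3) or not p4) and not p2)))  //  F (p5 implies (p3 and p2)), F (p3 implies ((p4 and p4) or (((p1 or p3) or not p4) and not p2))).
  branch 1 (add T (p5 implies (p3 and p2)), T (p3 implies ((p4 and p4) or (((p1 or p3) or not p4) and not p2)))):
    T (p5 implies (p3 and p2)): β-rule — branch into F p5  //  T (p3 and p2).
      branch 1.1 (add F p5):
        T (p3 implies ((p4 and p4) or (((p1 or p3) or not p4) and not p2))): β-rule — branch into F p3  //  T ((p4 and p4) or (((p1 or p3) or not p4) and not p2)).
          branch 1.1.1 (add F p3):
            ○ open, literals {p3=false, p5=false}.
          branch 1.1.2 (add T ((p4 and p4) or (((p1 or p3) or not p4) and not p2))):
            T ((p4 and p4) or (((p1 or p3) or not p4) and not p2)): β-rule — branch into T (p4 and p4)  //  T (((p1 or p3) or not p4) and not p2).
              branch 1.1.2.1 (add T (p4 and p4)):
                T (p4 and p4): α-rule — add T p4, T p4.
                ○ open, literals {p4=true, p5=false}.
              branch 1.1.2.2 (add T (((p1 or p3) or not p4) and not p2)):
                T (((p1 or p3) or not p4) and not p2): α-rule — add T ((p1 or p3) or not p4), T not p2.
                T ((p1 or p3) or not p4): β-rule — branch into T (p1 or p3)  //  T not p4.
                  branch 1.1.2.2.1 (add T (p1 or p3)):
                    T (p1 or p3): β-rule — branch into T p1  //  T p3.
                      branch 1.1.2.2.1.1 (add T p1):
                        ○ open, literals {p1=true, p2=false, p5=false}.
                      branch 1.1.2.2.1.2 (add T p3):
                        ○ open, literals {p2=false, p3=true, p5=false}.
                  branch 1.1.2.2.2 (add T not p4):
                    ○ open, literals {p2=false, p4=false, p5=false}.
      branch 1.2 (add T (p3 and p2)):
        T (p3 and p2): α-rule — add T p3, T p2.
        T (p3 implies ((p4 and p4) or (((p1 or p3) or not p4) and not p2))): β-rule — branch into F p3  //  T ((p4 and p4) or (((p1 or p3) or not p4) and not p2)).
          branch 1.2.1 (add F p3):
            × closes — contains both p3 and not p3.
          branch 1.2.2 (add T ((p4 and p4) or (((p1 or p3) or not p4) and not p2))):
            T ((p4 and p4) or (((p1 or p3) or not p4) and not p2)): β-rule — branch into T (p4 and p4)  //  T (((p1 or p3) or not p4) and not p2).
              branch 1.2.2.1 (add T (p4 and p4)):
                T (p4 and p4): α-rule — add T p4, T p4.
                ○ open, literals {p2=true, p3=true, p4=true}.
              branch 1.2.2.2 (add T (((p1 or p3) or not p4) and not p2)):
                T (((p1 or p3) or not p4) and not p2): α-rule — add T ((p1 or p3) or not p4), T not p2.
                × closes — contains both p2 and not p2.
  branch 2 (add F (p5 implies (p3 and p2)), F (p3 implies ((p4 and p4) or (((p1 or p3) or not p4) and not p2)))):
    F (p5 implies (p3 and p2)): α-rule — add T p5, F (p3 and p2).
    F (p3 implies ((p4 and p4) or (((p1 or p3) or not p4) and not p2))): α-rule — add T p3, F ((p4 and p4) or (((p1 or p3) or not p4) and not p2)).
    F ((p4 and p4) or (((p1 or p3) or not p4) and not p2)): α-rule — add F (p4 and p4), F (((p1 or p3) or not p4) and not p2).
    F (p3 and p2): β-rule — branch into F p3  //  F p2.
      branch 2.1 (add F p3):
        × closes — contains both p3 and not p3.
      branch 2.2 (add F p2):
        F (p4 and p4): β-rule — branch into F p4  //  F p4.
          branch 2.2.1 (add F p4):
            F (((p1 or p3) or not p4) and not p2): β-rule — branch into F ((p1 or p3) or not p4)  //  F not p2.
              branch 2.2.1.1 (add F ((p1 or p3) or not p4)):
                F ((p1 or p3) or not p4): α-rule — add F (p1 or p3), F not p4.
                × closes — contains both p4 and not p4.
              branch 2.2.1.2 (add F not p2):
                × closes — contains both p2 and not p2.
          branch 2.2.2 (add F p4):
            F (((p1 or p3) or not p4) and not p2): β-rule — branch into F ((p1 or p3) or not p4)  //  F not p2.
              branch 2.2.2.1 (add F ((p1 or p3) or not p4)):
                F ((p1 or p3) or not p4): α-rule — add F (p1 or p3), F not p4.
                × closes — contains both p4 and not p4.
              branch 2.2.2.2 (add F not p2):
                × closes — contains both p2 and not p2.
7 branches closed, 6 open.
Each open branch fixes some atoms; the unmentioned ones are free. Counting distinct full assignments: branch {p3=false, p5=false} (p2, p1, p4) contributes 8 new; branch {p4=true, p5=false} (p2, p3, p1) contributes 4 new; branch {p1=true, p2=false, p5=false} (p3, p4) contributes 1 new; branch {p2=false, p3=true, p5=false} (p1, p4) contributes 1 new; branch {p2=false, p4=false, p5=false} (p3, p1) contributes 0 new; branch {p2=true, p3=true, p4=true} (p5, p1) contributes 2 new. Total: 16.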